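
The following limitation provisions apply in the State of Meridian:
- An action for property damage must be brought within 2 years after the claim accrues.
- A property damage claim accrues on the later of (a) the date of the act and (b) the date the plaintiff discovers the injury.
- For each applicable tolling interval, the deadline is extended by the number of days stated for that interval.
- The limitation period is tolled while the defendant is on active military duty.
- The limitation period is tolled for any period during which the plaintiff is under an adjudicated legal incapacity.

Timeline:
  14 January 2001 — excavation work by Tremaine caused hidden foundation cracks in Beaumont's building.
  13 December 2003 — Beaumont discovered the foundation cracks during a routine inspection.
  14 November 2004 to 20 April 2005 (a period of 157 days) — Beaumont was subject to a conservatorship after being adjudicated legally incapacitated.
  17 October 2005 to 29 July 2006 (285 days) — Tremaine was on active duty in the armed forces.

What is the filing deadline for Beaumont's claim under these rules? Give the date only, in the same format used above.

28 February 2007

Because discovery on 13 December 2003 post-dates the 14 January 2001 act, accrual under the later-of rule falls on 13 December 2003.
2 years from 13 December 2003 is 13 December 2005.
The period was tolled for 157 days by the plaintiff's legal incapacity (14 November 2004 to 20 April 2005), pushing the deadline to 19 May 2006.
The defendant's active military service from 17 October 2005 to 29 July 2006 tolled the period for 285 days, extending the deadline to 28 February 2007.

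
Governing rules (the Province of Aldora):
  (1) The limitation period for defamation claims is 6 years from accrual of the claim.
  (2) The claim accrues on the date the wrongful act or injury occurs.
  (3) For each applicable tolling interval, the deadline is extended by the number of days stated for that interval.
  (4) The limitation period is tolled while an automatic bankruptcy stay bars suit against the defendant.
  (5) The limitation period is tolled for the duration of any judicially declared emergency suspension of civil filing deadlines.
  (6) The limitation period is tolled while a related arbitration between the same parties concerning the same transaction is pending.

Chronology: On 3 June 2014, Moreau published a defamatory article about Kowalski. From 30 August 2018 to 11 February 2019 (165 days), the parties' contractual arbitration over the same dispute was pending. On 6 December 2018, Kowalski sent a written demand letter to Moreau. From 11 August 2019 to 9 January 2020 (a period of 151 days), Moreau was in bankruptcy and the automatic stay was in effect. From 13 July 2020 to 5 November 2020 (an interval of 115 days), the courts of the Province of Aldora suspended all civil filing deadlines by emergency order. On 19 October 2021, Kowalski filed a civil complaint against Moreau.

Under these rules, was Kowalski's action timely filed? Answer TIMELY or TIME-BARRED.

The limitation period began to run on 3 June 2014.
The untolled deadline — 6 years after 3 June 2014 — is 3 June 2020.
The period was tolled for 165 days by the pending related arbitration (30 August 2018 to 11 February 2019), pushing the deadline to 15 November 2020.
The automatic bankruptcy stay from 11 August 2019 to 9 January 2020 tolled the period for 151 days, extending the deadline to 15 April 2021.
The period was tolled for 115 days by the emergency suspension of filing deadlines (13 July 2020 to 5 November 2020), pushing the deadline to 8 August 2021.
None of the other events listed affects the running of the period under the stated rules.
Filing on 19 October 2021 missed the 8 August 2021 deadline — the action is time-barred.

TIME-BARRED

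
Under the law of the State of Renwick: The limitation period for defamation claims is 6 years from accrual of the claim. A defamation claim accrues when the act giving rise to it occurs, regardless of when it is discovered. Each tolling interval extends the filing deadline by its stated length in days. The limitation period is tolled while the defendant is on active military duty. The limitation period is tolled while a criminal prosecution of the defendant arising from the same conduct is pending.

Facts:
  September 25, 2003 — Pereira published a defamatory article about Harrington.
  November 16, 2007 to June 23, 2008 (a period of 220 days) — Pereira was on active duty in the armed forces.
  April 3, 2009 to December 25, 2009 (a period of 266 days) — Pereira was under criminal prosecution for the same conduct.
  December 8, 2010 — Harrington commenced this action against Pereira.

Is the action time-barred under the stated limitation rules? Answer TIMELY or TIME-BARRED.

TIMELY

The claim accrued on September 25, 2003, when the wrongful act occurred.
6 years from September 25, 2003 is September 25, 2009.
The defendant's active military service from November 16, 2007 to June 23, 2008 tolled the period for 220 days, extending the deadline to May 3, 2010.
Because the pending criminal prosecution ran from April 3, 2009 to December 25, 2009, the deadline is extended by 266 days to January 24, 2011.
Harrington filed on December 8, 2010, before the January 24, 2011 deadline, so the action is timely.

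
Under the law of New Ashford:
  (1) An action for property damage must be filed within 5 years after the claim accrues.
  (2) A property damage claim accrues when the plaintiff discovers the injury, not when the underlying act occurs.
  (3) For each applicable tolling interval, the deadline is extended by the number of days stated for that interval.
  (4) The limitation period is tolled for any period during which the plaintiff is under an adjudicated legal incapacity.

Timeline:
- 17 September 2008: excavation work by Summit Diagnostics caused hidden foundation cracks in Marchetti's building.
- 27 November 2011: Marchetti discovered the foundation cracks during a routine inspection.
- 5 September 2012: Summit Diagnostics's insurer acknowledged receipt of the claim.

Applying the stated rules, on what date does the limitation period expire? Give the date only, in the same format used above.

27 November 2016

Under the discovery rule, the claim accrued on 27 November 2011, when Marchetti discovered the injury — not on the 17 September 2008 date of the underlying act.
Adding the 5 years base period to 27 November 2011 gives a deadline of 27 November 2016, before any tolling.
The other events in the timeline have no effect on the limitation period under the stated rules.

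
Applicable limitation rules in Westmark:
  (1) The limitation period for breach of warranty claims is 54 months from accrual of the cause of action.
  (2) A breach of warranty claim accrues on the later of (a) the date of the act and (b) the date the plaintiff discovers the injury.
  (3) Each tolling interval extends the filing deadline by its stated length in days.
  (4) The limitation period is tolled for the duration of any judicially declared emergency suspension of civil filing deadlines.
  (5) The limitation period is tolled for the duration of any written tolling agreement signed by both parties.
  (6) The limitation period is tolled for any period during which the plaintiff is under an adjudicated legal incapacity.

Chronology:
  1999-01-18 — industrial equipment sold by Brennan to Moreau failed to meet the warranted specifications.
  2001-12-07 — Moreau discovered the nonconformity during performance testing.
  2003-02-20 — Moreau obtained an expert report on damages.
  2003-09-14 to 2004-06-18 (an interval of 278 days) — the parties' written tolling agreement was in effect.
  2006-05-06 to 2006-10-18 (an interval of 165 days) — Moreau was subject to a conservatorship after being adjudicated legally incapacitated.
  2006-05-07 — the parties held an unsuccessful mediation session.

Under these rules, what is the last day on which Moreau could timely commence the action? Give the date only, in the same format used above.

Taking the later of the act (1999-01-18) and discovery (2001-12-07), the claim accrued on 2001-12-07.
The untolled deadline — 54 months after 2001-12-07 — is 2006-06-07.
The period was tolled for 278 days by the written tolling agreement (2003-09-14 to 2004-06-18), pushing the deadline to 2007-03-12.
Because the plaintiff's legal incapacity ran from 2006-05-06 to 2006-10-18, the deadline is extended by 165 days to 2007-08-24.
Nothing else in the chronology tolls or restarts the period.

2007-08-24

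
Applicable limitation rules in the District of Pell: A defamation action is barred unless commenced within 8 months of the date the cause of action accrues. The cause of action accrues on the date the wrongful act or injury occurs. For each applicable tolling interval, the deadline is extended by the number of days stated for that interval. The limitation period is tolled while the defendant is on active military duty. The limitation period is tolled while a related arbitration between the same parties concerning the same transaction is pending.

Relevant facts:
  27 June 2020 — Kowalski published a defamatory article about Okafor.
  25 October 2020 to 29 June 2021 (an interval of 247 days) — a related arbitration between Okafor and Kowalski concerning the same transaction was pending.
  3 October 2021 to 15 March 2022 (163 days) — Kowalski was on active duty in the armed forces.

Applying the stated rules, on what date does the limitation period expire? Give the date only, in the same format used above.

The cause of action accrued on 27 June 2020, the date of the act.
8 months from 27 June 2020 is 27 February 2021.
The pending related arbitration from 25 October 2020 to 29 June 2021 tolled the period for 247 days, extending the deadline to 1 November 2021.
The period was tolled for 163 days by the defendant's active military service (3 October 2021 to 15 March 2022), pushing the deadline to 13 April 2022.

13 April 2022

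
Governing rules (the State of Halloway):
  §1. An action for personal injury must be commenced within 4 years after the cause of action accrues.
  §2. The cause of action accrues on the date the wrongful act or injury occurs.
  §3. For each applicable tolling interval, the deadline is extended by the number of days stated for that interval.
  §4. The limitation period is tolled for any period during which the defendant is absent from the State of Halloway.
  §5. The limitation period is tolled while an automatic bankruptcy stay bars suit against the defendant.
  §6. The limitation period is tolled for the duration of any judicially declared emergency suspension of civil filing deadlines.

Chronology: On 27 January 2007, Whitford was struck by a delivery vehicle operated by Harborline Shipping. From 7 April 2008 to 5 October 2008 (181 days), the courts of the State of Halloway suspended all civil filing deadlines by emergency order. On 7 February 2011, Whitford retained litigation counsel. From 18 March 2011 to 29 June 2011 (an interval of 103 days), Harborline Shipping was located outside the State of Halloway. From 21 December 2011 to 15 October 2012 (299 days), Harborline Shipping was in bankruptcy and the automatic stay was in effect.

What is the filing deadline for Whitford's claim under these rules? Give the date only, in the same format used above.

The limitation period began to run on 27 January 2007.
The untolled deadline — 4 years after 27 January 2007 — is 27 January 2011.
The period was tolled for 181 days by the emergency suspension of filing deadlines (7 April 2008 to 5 October 2008), pushing the deadline to 27 July 2011.
The defendant's absence from the jurisdiction from 18 March 2011 to 29 June 2011 tolled the period for 103 days, extending the deadline to 7 November 2011.
The automatic bankruptcy stay starting 21 December 2011 came too late — the period had run on 7 November 2011 — and so does not extend the deadline.
None of the other events listed affects the running of the period under the stated rules.

7 November 2011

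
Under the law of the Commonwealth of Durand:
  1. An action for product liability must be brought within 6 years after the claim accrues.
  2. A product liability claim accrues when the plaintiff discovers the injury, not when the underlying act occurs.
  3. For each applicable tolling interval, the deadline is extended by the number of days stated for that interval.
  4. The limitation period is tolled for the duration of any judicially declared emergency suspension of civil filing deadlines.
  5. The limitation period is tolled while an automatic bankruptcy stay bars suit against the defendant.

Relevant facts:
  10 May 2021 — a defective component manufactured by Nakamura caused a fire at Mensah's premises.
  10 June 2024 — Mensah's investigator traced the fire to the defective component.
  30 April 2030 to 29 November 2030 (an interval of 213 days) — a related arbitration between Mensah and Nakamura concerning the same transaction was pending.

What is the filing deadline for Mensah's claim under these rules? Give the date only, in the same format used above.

10 June 2030

Under the discovery rule, the claim accrued on 10 June 2024, when Mensah discovered the injury — not on the 10 May 2021 date of the underlying act.
Adding the 6 years base period to 10 June 2024 gives a deadline of 10 June 2030, before any tolling.
No stated provision tolls the period for a pending arbitration, so the interval from 30 April 2030 to 29 November 2030 has no effect on the deadline.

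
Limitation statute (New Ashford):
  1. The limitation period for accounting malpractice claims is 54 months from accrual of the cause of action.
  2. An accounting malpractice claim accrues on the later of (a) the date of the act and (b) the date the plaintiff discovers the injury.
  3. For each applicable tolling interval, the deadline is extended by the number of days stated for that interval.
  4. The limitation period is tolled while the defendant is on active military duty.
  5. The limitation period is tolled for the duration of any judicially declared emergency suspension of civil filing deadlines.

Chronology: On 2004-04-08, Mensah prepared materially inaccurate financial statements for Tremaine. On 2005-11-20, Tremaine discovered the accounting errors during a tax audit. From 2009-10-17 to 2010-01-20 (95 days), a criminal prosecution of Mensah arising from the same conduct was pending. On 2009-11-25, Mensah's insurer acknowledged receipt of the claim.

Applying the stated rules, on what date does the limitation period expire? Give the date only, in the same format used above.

Because discovery on 2005-11-20 post-dates the 2004-04-08 act, accrual under the later-of rule falls on 2005-11-20.
54 months from 2005-11-20 is 2010-05-20.
The pending criminal prosecution from 2009-10-17 to 2010-01-20 does not toll the period, because no stated rule makes a criminal prosecution a tolling event.
The other events in the timeline have no effect on the limitation period under the stated rules.

2010-05-20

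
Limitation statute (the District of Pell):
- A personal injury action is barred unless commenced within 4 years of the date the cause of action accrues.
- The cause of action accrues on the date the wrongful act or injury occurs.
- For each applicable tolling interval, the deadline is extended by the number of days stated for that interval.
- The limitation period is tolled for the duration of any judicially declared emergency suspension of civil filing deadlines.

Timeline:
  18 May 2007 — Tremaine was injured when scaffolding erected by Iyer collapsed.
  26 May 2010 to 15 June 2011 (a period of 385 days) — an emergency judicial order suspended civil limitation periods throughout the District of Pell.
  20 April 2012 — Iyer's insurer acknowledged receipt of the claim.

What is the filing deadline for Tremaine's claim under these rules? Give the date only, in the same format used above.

6 June 2012

The claim accrued on 18 May 2007, when the wrongful act occurred.
4 years from 18 May 2007 is 18 May 2011.
The period was tolled for 385 days by the emergency suspension of filing deadlines (26 May 2010 to 15 June 2011), pushing the deadline to 6 June 2012.
The other events in the timeline have no effect on the limitation period under the stated rules.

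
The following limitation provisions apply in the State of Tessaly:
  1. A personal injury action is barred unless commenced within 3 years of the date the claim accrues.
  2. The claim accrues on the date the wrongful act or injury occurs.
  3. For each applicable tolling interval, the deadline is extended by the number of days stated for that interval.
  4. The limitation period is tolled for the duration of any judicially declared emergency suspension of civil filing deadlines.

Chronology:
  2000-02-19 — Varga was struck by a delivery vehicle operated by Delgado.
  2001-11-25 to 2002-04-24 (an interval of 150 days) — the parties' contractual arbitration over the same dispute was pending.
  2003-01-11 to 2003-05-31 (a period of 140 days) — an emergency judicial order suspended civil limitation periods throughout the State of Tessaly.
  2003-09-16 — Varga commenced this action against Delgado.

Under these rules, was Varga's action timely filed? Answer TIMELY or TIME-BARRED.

The claim accrued on 2000-02-19, the date of the act.
Adding the 3 years base period to 2000-02-19 gives a deadline of 2003-02-19, before any tolling.
The emergency suspension of filing deadlines from 2003-01-11 to 2003-05-31 tolled the period for 140 days, extending the deadline to 2003-07-09.
Although a pending arbitration ran from 2001-11-25 to 2002-04-24, the stated rules do not make that a tolling event, so it is disregarded.
Varga filed on 2003-09-16, after the 2003-07-09 deadline, so the action is time-barred.

TIME-BARRED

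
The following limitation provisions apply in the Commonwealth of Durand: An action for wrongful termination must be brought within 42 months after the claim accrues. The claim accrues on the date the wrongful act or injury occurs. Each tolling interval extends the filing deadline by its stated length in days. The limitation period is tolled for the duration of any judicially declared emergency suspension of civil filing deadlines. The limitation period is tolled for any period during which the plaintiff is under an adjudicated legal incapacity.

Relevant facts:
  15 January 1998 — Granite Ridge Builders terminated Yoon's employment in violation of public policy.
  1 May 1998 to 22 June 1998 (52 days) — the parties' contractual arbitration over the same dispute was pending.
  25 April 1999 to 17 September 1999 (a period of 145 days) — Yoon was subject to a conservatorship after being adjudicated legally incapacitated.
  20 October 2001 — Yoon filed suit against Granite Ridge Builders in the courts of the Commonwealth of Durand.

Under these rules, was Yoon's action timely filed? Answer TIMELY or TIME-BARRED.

TIMELY

The limitation period began to run on 15 January 1998.
Adding the 42 months base period to 15 January 1998 gives a deadline of 15 July 2001, before any tolling.
The plaintiff's legal incapacity from 25 April 1999 to 17 September 1999 tolled the period for 145 days, extending the deadline to 7 December 2001.
No stated provision tolls the period for a pending arbitration, so the interval from 1 May 1998 to 22 June 1998 has no effect on the deadline.
Yoon filed on 20 October 2001, before the 7 December 2001 deadline, so the action is timely.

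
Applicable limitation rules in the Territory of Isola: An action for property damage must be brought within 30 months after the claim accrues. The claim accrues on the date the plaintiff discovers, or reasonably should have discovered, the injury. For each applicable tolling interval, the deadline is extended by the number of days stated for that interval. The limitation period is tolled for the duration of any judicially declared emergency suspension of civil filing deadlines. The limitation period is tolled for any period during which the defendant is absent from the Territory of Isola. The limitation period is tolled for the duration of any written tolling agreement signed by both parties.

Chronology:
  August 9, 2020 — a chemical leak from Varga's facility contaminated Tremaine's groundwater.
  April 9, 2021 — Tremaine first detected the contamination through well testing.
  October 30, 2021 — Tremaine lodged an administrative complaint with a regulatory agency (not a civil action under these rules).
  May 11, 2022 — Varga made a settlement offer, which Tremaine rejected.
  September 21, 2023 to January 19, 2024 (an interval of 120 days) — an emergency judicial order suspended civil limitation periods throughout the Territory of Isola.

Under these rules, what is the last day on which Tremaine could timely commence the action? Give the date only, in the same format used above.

The claim did not accrue until Tremaine discovered the injury on April 9, 2021; the August 9, 2020 act date does not start the clock under the stated rule.
Adding the 30 months base period to April 9, 2021 gives a deadline of October 9, 2023, before any tolling.
Because the emergency suspension of filing deadlines ran from September 21, 2023 to January 19, 2024, the deadline is extended by 120 days to February 6, 2024.
The other events in the timeline have no effect on the limitation period under the stated rules.

February 6, 2024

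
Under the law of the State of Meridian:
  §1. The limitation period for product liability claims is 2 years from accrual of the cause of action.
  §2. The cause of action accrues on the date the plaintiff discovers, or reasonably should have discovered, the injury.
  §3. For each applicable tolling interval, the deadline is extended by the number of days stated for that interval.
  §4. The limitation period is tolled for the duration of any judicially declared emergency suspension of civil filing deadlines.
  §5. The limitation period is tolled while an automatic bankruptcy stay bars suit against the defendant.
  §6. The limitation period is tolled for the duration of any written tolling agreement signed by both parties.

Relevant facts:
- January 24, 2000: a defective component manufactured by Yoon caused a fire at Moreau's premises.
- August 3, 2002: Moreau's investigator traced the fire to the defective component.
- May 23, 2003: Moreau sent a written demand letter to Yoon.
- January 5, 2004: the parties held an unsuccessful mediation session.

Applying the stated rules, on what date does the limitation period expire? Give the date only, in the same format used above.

August 3, 2004

The claim did not accrue until Moreau discovered the injury on August 3, 2002; the January 24, 2000 act date does not start the clock under the stated rule.
2 years from August 3, 2002 is August 3, 2004.
Nothing else in the chronology tolls or restarts the period.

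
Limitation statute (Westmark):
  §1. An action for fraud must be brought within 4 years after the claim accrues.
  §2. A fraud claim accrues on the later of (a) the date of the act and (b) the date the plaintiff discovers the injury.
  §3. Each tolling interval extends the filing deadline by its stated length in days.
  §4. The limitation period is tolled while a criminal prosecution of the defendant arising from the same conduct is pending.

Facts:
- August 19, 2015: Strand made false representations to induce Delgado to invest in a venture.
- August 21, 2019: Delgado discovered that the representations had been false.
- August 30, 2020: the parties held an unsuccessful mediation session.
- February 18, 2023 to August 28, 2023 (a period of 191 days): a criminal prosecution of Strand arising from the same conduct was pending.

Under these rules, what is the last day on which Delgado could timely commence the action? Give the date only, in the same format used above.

February 28, 2024

The claim accrued on August 21, 2019 — the later of the August 19, 2015 act and the August 21, 2019 discovery.
4 years from August 21, 2019 is August 21, 2023.
The pending criminal prosecution from February 18, 2023 to August 28, 2023 tolled the period for 191 days, extending the deadline to February 28, 2024.
Nothing else in the chronology tolls or restarts the period.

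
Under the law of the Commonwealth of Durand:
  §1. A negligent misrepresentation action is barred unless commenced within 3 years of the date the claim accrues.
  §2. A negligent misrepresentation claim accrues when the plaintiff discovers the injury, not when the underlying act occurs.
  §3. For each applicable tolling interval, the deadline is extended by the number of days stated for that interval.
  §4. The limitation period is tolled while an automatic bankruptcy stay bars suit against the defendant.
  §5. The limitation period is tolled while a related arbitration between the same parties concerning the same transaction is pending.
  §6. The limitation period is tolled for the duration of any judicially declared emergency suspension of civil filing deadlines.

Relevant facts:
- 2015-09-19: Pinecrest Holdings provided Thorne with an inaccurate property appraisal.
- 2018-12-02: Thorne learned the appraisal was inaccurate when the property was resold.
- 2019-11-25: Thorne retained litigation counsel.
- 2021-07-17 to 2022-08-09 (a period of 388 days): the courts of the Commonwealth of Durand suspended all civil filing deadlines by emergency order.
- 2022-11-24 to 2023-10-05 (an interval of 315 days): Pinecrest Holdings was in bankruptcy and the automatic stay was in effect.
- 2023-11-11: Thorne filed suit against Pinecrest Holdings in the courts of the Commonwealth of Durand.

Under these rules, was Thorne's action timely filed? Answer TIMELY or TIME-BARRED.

Accrual is tied to discovery, so the period began on 2018-12-02 rather than on 2015-09-19 when the act occurred.
Adding the 3 years base period to 2018-12-02 gives a deadline of 2021-12-02, before any tolling.
Because the emergency suspension of filing deadlines ran from 2021-07-17 to 2022-08-09, the deadline is extended by 388 days to 2022-12-25.
Because the automatic bankruptcy stay ran from 2022-11-24 to 2023-10-05, the deadline is extended by 315 days to 2023-11-05.
The other events in the timeline have no effect on the limitation period under the stated rules.
Thorne filed on 2023-11-11, after the 2023-11-05 deadline, so the action is time-barred.

TIME-BARRED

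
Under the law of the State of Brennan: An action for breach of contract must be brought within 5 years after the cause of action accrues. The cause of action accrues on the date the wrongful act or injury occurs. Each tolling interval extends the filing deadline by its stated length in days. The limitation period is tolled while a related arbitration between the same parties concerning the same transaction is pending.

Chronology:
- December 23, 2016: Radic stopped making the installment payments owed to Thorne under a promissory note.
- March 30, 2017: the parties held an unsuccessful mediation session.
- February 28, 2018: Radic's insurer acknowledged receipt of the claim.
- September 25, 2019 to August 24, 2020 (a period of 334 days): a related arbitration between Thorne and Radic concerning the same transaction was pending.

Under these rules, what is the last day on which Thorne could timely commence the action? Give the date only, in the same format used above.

The cause of action accrued on December 23, 2016, the date of the act.
The untolled deadline — 5 years after December 23, 2016 — is December 23, 2021.
Because the pending related arbitration ran from September 25, 2019 to August 24, 2020, the deadline is extended by 334 days to November 22, 2022.
None of the other events listed affects the running of the period under the stated rules.

November 22, 2022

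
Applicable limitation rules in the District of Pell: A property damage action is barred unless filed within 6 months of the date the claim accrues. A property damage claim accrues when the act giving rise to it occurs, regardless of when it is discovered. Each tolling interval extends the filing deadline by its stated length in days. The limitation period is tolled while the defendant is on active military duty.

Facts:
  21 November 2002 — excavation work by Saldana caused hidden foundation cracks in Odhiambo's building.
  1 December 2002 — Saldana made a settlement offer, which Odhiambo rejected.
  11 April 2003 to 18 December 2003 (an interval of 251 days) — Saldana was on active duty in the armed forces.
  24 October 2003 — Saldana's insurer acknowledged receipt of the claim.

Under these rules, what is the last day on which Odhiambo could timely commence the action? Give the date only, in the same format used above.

27 January 2004

The claim accrued on 21 November 2002, the date of the act.
The untolled deadline — 6 months after 21 November 2002 — is 21 May 2003.
The period was tolled for 251 days by the defendant's active military service (11 April 2003 to 18 December 2003), pushing the deadline to 27 January 2004.
None of the other events listed affects the running of the period under the stated rules.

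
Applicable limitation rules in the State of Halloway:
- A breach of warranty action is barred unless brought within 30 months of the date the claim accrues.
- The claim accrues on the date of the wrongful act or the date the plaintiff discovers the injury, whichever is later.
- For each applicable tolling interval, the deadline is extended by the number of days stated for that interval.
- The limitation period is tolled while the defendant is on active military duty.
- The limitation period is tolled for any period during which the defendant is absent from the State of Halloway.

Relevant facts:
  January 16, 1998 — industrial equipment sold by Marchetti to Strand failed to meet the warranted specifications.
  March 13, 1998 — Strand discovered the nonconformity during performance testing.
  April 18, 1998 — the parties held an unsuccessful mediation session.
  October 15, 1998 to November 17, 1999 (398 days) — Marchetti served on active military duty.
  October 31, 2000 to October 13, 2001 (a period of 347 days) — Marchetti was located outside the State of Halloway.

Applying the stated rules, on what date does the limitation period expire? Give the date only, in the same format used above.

September 28, 2002

Taking the later of the act (January 16, 1998) and discovery (March 13, 1998), the claim accrued on March 13, 1998.
The untolled deadline — 30 months after March 13, 1998 — is September 13, 2000.
The period was tolled for 398 days by the defendant's active military service (October 15, 1998 to November 17, 1999), pushing the deadline to October 16, 2001.
The defendant's absence from the jurisdiction from October 31, 2000 to October 13, 2001 tolled the period for 347 days, extending the deadline to September 28, 2002.
Nothing else in the chronology tolls or restarts the period.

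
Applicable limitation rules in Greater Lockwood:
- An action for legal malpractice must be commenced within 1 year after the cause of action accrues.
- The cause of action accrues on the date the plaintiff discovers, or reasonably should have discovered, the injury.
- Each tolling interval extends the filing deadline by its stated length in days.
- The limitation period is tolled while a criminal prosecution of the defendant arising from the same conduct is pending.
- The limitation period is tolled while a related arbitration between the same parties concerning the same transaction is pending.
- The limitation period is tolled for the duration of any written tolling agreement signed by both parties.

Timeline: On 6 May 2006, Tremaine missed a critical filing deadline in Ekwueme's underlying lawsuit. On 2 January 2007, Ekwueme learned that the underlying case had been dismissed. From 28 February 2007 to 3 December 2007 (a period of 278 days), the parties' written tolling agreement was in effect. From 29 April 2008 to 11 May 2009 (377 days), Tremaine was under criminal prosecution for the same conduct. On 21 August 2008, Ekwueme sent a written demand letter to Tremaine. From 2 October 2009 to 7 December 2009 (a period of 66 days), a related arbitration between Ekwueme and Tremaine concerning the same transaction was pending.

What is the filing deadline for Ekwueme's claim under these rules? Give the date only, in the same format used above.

23 December 2009

Accrual is tied to discovery, so the period began on 2 January 2007 rather than on 6 May 2006 when the act occurred.
Adding the 1 year base period to 2 January 2007 gives a deadline of 2 January 2008, before any tolling.
Because the written tolling agreement ran from 28 February 2007 to 3 December 2007, the deadline is extended by 278 days to 6 October 2008.
The period was tolled for 377 days by the pending criminal prosecution (29 April 2008 to 11 May 2009), pushing the deadline to 18 October 2009.
Because the pending related arbitration ran from 2 October 2009 to 7 December 2009, the deadline is extended by 66 days to 23 December 2009.
Nothing else in the chronology tolls or restarts the period.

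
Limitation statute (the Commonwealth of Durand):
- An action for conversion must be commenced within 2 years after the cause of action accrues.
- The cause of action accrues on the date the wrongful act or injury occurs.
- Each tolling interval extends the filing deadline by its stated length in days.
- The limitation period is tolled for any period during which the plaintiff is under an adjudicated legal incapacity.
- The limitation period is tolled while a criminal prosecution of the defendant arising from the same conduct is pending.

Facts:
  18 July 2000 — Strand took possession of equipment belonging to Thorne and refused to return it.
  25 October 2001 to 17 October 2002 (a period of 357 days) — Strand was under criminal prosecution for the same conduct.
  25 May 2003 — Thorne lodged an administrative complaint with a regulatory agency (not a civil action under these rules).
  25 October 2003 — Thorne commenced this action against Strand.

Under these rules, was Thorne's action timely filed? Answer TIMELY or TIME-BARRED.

The claim accrued on 18 July 2000, when the wrongful act occurred.
Adding the 2 years base period to 18 July 2000 gives a deadline of 18 July 2002, before any tolling.
The period was tolled for 357 days by the pending criminal prosecution (25 October 2001 to 17 October 2002), pushing the deadline to 10 July 2003.
Nothing else in the chronology tolls or restarts the period.
Thorne filed on 25 October 2003, after the 10 July 2003 deadline, so the action is time-barred.

TIME-BARRED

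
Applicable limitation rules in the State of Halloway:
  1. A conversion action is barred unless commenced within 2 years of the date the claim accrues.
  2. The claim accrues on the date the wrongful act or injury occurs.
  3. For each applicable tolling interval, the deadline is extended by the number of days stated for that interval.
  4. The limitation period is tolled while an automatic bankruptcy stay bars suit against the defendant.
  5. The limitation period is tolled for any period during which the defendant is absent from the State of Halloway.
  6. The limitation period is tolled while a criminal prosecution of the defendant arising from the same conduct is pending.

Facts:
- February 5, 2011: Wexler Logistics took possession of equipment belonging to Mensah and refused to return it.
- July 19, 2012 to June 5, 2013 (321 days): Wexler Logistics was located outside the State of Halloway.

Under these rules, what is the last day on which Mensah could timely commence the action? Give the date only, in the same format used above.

December 23, 2013

The claim accrued on February 5, 2011, the date of the act.
The untolled deadline — 2 years after February 5, 2011 — is February 5, 2013.
The period was tolled for 321 days by the defendant's absence from the jurisdiction (July 19, 2012 to June 5, 2013), pushing the deadline to December 23, 2013.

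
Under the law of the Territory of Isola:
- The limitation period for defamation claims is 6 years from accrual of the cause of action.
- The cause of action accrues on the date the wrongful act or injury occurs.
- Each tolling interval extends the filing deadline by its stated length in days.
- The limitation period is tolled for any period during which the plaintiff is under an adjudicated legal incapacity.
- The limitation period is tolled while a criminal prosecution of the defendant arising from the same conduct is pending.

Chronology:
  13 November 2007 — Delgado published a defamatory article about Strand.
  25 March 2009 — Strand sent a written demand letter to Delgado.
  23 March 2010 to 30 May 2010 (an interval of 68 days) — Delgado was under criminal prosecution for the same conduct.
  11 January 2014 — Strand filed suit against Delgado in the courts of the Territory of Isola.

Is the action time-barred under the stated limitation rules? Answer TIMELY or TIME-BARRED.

The cause of action accrued on 13 November 2007, the date of the act.
Adding the 6 years base period to 13 November 2007 gives a deadline of 13 November 2013, before any tolling.
The pending criminal prosecution from 23 March 2010 to 30 May 2010 tolled the period for 68 days, extending the deadline to 20 January 2014.
Nothing else in the chronology tolls or restarts the period.
Filing on 11 January 2014 beat the 20 January 2014 deadline — the action is timely.

TIMELY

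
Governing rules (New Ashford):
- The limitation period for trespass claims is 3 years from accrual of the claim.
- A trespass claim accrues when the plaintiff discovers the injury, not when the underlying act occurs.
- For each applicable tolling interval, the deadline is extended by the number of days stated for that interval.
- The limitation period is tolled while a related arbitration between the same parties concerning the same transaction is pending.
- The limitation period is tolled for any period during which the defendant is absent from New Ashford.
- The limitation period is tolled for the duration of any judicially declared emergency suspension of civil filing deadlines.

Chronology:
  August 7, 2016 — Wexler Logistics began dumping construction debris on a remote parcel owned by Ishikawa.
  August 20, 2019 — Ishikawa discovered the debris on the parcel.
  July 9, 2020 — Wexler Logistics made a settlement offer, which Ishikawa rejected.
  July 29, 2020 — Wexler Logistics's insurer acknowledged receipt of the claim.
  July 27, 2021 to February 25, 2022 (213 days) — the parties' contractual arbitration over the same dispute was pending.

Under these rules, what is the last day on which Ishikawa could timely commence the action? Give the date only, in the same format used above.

March 21, 2023

Under the discovery rule, the claim accrued on August 20, 2019, when Ishikawa discovered the injury — not on the August 7, 2016 date of the underlying act.
The untolled deadline — 3 years after August 20, 2019 — is August 20, 2022.
The pending related arbitration from July 27, 2021 to February 25, 2022 tolled the period for 213 days, extending the deadline to March 21, 2023.
None of the other events listed affects the running of the period under the stated rules.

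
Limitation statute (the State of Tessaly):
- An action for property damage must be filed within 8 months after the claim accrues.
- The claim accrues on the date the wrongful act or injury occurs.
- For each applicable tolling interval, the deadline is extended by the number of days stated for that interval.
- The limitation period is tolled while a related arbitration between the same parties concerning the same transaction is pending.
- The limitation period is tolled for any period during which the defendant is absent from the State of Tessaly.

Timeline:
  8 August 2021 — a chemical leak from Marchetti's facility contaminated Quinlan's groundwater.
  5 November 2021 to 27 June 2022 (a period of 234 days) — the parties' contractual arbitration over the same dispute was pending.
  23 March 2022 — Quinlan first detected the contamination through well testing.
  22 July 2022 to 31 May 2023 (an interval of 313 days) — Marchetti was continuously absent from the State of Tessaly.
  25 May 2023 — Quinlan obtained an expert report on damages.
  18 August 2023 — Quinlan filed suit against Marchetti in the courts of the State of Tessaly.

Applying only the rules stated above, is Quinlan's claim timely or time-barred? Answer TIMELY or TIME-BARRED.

Accrual is governed by the date of the act, so the period began to run on 8 August 2021; the later discovery on 23 March 2022 is irrelevant under the stated rule.
Adding the 8 months base period to 8 August 2021 gives a deadline of 8 April 2022, before any tolling.
The period was tolled for 234 days by the pending related arbitration (5 November 2021 to 27 June 2022), pushing the deadline to 28 November 2022.
Because the defendant's absence from the jurisdiction ran from 22 July 2022 to 31 May 2023, the deadline is extended by 313 days to 7 October 2023.
The other events in the timeline have no effect on the limitation period under the stated rules.
Quinlan filed on 18 August 2023, before the 7 October 2023 deadline, so the action is timely.

TIMELY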